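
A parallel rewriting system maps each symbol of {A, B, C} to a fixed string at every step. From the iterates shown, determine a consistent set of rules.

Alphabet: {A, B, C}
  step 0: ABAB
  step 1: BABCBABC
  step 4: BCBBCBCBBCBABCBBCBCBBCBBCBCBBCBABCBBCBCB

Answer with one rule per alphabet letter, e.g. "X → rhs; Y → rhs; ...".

A->BA, B->BC, C->B

  step 0 ⇒ step 1: ABAB ⇒ BA·BC·BA·BC
    A ↦ BA
    B ↦ BC
    C ↦ B  (constrained at step 1)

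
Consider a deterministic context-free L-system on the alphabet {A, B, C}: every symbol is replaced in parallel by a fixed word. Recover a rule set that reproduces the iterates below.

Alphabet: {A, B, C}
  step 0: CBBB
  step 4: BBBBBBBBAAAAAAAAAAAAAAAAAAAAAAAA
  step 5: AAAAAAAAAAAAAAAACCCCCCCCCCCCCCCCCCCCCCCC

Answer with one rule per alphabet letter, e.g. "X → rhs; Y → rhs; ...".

  step 4 ⇒ step 5: BBBBBBBBAAAAAAAAAAAAAAAAAAAAAAAA ⇒ AA·AA·AA·AA·AA·AA·AA·AA·C·C·C·C·C·C·C·C·C·C·C·C·C·C·C·C·C·C·C·C·C·C·C·C
    A ↦ C
    B ↦ AA
    C ↦ BB  (constrained at step 0)

A->C, B->AA, C->BB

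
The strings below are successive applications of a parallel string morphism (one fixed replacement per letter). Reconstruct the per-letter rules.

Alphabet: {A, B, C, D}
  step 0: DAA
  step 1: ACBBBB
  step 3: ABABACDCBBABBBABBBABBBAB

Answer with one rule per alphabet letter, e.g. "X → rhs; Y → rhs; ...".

A->BB, B->AB, C->DC, D->AC

  step 0 ⇒ step 1: DAA ⇒ AC·BB·BB
    A ↦ BB
    D ↦ AC
    B ↦ AB  (constrained at step 1)
    C ↦ DC  (constrained at step 1)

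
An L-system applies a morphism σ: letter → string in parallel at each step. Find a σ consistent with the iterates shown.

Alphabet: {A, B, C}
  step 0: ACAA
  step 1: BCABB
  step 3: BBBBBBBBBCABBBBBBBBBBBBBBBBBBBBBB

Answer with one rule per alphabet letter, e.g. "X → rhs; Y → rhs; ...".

A->B, B->BBB, C->CA

  step 0 ⇒ step 1: ACAA ⇒ B·CA·B·B
    A ↦ B
    C ↦ CA
    B ↦ BBB  (constrained at step 1)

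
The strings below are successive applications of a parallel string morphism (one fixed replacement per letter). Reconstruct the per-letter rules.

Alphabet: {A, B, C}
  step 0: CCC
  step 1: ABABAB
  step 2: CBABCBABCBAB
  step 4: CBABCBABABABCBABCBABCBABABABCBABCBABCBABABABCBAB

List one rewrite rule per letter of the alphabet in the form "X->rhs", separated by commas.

A->CB, B->AB, C->AB

  step 1 ⇒ step 2: ABABAB ⇒ CB·AB·CB·AB·CB·AB
    A ↦ CB
    B ↦ AB
  step 0 ⇒ step 1: CCC ⇒ AB·AB·AB
    C ↦ AB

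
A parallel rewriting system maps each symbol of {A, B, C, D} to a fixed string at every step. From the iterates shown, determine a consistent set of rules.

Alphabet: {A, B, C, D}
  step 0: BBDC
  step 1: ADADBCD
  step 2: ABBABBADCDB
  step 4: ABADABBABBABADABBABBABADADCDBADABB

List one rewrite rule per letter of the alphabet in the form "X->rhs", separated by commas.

A->AB, B->AD, C->CD, D->B

  step 1 ⇒ step 2: ADADBCD ⇒ AB·B·AB·B·AD·CD·B
    A ↦ AB
    B ↦ AD
    C ↦ CD
    D ↦ B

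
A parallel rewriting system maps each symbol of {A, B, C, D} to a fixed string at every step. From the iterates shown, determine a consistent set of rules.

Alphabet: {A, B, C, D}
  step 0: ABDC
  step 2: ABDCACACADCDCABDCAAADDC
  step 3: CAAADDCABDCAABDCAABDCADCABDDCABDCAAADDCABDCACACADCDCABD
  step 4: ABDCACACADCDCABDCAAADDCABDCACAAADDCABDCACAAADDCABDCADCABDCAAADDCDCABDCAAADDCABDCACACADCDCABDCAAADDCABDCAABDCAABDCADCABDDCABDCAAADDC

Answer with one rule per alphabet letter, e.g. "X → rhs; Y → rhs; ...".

A->CA, B->AAD, C->ABD, D->DC

  step 3 ⇒ step 4: CAAADDCABDCAABDCAABDCADCABDDCABDCAAADDCABDCACACADCDCABD ⇒ ABD·CA·CA·CA·DC·DC·ABD·CA·AAD·DC·ABD·CA·CA·AAD·DC·ABD·CA·CA·AAD·DC·ABD·CA·DC·ABD·CA·AAD·DC·DC·ABD·CA·AAD·DC·ABD·CA·CA·CA·DC·DC·ABD·CA·AAD·DC·ABD·CA·ABD·CA·ABD·CA·DC·ABD·DC·ABD·CA·AAD·DC
    A ↦ CA
    B ↦ AAD
    C ↦ ABD
    D ↦ DC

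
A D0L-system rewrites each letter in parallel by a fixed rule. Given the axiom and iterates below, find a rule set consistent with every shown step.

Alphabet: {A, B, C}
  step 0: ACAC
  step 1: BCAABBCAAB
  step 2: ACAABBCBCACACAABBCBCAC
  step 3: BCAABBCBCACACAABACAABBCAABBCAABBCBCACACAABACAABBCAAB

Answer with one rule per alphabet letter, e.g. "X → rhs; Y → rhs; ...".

A->BC, B->AC, C->AAB

  step 2 ⇒ step 3: ACAABBCBCACACAABBCBCAC ⇒ BC·AAB·BC·BC·AC·AC·AAB·AC·AAB·BC·AAB·BC·AAB·BC·BC·AC·AC·AAB·AC·AAB·BC·AAB
    A ↦ BC
    B ↦ AC
    C ↦ AAB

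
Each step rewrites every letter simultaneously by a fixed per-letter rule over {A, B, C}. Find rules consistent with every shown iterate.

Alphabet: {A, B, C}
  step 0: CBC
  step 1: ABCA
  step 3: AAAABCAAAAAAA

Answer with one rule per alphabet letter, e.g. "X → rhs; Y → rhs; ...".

A->AA, B->BC, C->A

  step 0 ⇒ step 1: CBC ⇒ A·BC·A
    B ↦ BC
    C ↦ A
    A ↦ AA  (constrained at step 1)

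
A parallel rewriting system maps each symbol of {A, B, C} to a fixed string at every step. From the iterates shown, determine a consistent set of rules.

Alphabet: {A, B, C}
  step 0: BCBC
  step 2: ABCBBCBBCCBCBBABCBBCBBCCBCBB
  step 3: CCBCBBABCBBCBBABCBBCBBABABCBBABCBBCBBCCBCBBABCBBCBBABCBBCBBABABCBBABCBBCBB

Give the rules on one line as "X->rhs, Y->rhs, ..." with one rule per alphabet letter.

A->CCB, B->CBB, C->AB

  step 2 ⇒ step 3: ABCBBCBBCCBCBBABCBBCBBCCBCBB ⇒ CCB·CBB·AB·CBB·CBB·AB·CBB·CBB·AB·AB·CBB·AB·CBB·CBB·CCB·CBB·AB·CBB·CBB·AB·CBB·CBB·AB·AB·CBB·AB·CBB·CBB
    A ↦ CCB
    B ↦ CBB
    C ↦ AB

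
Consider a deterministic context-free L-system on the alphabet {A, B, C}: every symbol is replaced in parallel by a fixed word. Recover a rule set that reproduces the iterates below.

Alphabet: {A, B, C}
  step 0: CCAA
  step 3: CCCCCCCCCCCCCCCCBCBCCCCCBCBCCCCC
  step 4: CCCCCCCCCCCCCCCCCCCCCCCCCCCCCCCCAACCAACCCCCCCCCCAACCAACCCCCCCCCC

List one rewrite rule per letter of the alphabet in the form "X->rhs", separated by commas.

  step 3 ⇒ step 4: CCCCCCCCCCCCCCCCBCBCCCCCBCBCCCCC ⇒ CC·CC·CC·CC·CC·CC·CC·CC·CC·CC·CC·CC·CC·CC·CC·CC·AA·CC·AA·CC·CC·CC·CC·CC·AA·CC·AA·CC·CC·CC·CC·CC
    B ↦ AA
    C ↦ CC
    A ↦ BC  (constrained at step 0)

A->BC, B->AA, C->CC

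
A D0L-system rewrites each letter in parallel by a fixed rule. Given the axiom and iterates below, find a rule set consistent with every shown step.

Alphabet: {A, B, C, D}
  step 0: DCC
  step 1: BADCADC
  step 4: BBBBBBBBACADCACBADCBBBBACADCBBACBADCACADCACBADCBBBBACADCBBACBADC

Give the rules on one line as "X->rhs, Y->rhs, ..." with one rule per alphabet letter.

  step 0 ⇒ step 1: DCC ⇒ B·ADC·ADC
    C ↦ ADC
    D ↦ B
    A ↦ AC  (constrained at step 1)
    B ↦ BB  (constrained at step 1)

A->AC, B->BB, C->ADC, D->B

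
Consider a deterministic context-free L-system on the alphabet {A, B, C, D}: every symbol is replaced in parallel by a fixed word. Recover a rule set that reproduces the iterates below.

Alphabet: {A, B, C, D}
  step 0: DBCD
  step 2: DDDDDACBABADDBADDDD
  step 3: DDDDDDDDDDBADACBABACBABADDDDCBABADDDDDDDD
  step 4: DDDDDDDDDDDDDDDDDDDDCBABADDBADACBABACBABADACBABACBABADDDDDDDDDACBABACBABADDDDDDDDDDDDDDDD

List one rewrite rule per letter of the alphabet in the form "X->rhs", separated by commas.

A->BA, B->CBA, C->DA, D->DD

  step 3 ⇒ step 4: DDDDDDDDDDBADACBABACBABADDDDCBABADDDDDDDD ⇒ DD·DD·DD·DD·DD·DD·DD·DD·DD·DD·CBA·BA·DD·BA·DA·CBA·BA·CBA·BA·DA·CBA·BA·CBA·BA·DD·DD·DD·DD·DA·CBA·BA·CBA·BA·DD·DD·DD·DD·DD·DD·DD·DD
    A ↦ BA
    B ↦ CBA
    C ↦ DA
    D ↦ DD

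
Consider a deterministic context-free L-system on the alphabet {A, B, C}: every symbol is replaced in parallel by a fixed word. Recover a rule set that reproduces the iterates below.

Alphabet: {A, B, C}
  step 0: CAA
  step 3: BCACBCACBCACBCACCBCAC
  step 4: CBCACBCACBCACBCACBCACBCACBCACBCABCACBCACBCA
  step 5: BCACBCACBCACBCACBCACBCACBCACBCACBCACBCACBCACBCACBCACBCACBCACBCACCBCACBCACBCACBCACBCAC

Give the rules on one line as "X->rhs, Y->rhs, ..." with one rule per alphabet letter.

  step 4 ⇒ step 5: CBCACBCACBCACBCACBCACBCACBCACBCABCACBCACBCA ⇒ BCA·C·BCA·C·BCA·C·BCA·C·BCA·C·BCA·C·BCA·C·BCA·C·BCA·C·BCA·C·BCA·C·BCA·C·BCA·C·BCA·C·BCA·C·BCA·C·C·BCA·C·BCA·C·BCA·C·BCA·C·BCA·C
    A ↦ C
    B ↦ C
    C ↦ BCA

A->C, B->C, C->BCA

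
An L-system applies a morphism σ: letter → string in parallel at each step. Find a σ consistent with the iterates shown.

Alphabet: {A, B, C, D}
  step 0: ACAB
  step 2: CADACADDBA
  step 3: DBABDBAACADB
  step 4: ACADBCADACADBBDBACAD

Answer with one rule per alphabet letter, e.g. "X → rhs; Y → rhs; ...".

  step 3 ⇒ step 4: DBABDBAACADB ⇒ A·CAD·B·CAD·A·CAD·B·B·D·B·A·CAD
    A ↦ B
    B ↦ CAD
    C ↦ D
    D ↦ A

A->B, B->CAD, C->D, D->A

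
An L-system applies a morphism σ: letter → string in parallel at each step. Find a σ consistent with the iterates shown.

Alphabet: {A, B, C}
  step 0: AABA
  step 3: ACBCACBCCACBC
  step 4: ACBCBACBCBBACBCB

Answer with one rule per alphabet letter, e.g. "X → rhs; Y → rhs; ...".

  step 3 ⇒ step 4: ACBCACBCCACBC ⇒ AC·B·C·B·AC·B·C·B·B·AC·B·C·B
    A ↦ AC
    B ↦ C
    C ↦ B

A->AC, B->C, C->B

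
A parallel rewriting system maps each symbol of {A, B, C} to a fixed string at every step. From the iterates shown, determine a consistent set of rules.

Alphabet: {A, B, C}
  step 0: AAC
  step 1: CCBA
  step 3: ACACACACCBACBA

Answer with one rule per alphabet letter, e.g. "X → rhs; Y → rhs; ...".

A->C, B->ACA, C->BA

  step 0 ⇒ step 1: AAC ⇒ C·C·BA
    A ↦ C
    C ↦ BA
    B ↦ ACA  (constrained at step 1)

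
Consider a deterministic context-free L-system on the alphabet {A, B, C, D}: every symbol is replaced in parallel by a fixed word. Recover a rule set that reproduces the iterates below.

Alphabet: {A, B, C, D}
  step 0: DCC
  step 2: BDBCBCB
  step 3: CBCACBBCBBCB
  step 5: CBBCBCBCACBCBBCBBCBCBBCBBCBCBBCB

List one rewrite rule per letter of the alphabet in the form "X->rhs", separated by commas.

A->DB, B->CB, C->B, D->CA

  step 2 ⇒ step 3: BDBCBCB ⇒ CB·CA·CB·B·CB·B·CB
    B ↦ CB
    C ↦ B
    D ↦ CA
    A ↦ DB  (constrained at step 3)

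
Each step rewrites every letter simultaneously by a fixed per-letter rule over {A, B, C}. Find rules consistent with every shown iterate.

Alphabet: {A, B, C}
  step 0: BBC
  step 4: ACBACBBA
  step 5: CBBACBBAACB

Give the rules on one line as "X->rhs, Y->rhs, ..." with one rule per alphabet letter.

  step 4 ⇒ step 5: ACBACBBA ⇒ CB·B·A·CB·B·A·A·CB
    A ↦ CB
    B ↦ A
    C ↦ B

A->CB, B->A, C->B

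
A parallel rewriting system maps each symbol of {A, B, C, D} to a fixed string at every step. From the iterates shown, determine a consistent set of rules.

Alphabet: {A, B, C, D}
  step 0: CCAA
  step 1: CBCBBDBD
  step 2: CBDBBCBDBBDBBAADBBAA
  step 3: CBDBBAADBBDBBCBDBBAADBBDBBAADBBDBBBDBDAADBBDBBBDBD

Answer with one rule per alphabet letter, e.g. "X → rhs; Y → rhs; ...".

A->BD, B->DBB, C->CB, D->AA

  step 2 ⇒ step 3: CBDBBCBDBBDBBAADBBAA ⇒ CB·DBB·AA·DBB·DBB·CB·DBB·AA·DBB·DBB·AA·DBB·DBB·BD·BD·AA·DBB·DBB·BD·BD
    A ↦ BD
    B ↦ DBB
    C ↦ CB
    D ↦ AA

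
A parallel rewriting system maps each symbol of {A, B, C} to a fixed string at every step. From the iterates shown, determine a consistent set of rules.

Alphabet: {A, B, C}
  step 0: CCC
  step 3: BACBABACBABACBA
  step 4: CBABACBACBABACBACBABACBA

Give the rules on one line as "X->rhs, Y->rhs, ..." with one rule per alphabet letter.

  step 3 ⇒ step 4: BACBABACBABACBA ⇒ C·BA·BA·C·BA·C·BA·BA·C·BA·C·BA·BA·C·BA
    A ↦ BA
    B ↦ C
    C ↦ BA

A->BA, B->C, C->BA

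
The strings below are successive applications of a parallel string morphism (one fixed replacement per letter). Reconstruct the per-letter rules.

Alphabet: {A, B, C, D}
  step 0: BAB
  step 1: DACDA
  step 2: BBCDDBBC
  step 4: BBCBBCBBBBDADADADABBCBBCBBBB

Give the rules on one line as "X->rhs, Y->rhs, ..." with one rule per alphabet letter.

A->C, B->DA, C->DD, D->BB

  step 1 ⇒ step 2: DACDA ⇒ BB·C·DD·BB·C
    A ↦ C
    C ↦ DD
    D ↦ BB
  step 0 ⇒ step 1: BAB ⇒ DA·C·DA
    B ↦ DA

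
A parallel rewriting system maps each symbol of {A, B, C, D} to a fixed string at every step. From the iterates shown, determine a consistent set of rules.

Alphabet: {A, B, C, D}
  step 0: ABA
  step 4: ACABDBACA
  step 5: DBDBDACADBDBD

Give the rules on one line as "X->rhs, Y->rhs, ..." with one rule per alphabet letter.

A->D, B->A, C->BDB, D->C

  step 4 ⇒ step 5: ACABDBACA ⇒ D·BDB·D·A·C·A·D·BDB·D
    A ↦ D
    B ↦ A
    C ↦ BDB
    D ↦ C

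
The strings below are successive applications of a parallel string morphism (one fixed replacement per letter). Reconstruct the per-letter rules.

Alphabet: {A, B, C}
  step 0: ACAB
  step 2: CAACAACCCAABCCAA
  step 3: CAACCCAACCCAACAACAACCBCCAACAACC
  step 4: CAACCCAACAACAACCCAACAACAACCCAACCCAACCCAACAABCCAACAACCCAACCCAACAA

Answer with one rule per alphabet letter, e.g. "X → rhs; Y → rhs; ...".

A->C, B->BC, C->CAA

  step 3 ⇒ step 4: CAACCCAACCCAACAACAACCBCCAACAACC ⇒ CAA·C·C·CAA·CAA·CAA·C·C·CAA·CAA·CAA·C·C·CAA·C·C·CAA·C·C·CAA·CAA·BC·CAA·CAA·C·C·CAA·C·C·CAA·CAA
    A ↦ C
    B ↦ BC
    C ↦ CAA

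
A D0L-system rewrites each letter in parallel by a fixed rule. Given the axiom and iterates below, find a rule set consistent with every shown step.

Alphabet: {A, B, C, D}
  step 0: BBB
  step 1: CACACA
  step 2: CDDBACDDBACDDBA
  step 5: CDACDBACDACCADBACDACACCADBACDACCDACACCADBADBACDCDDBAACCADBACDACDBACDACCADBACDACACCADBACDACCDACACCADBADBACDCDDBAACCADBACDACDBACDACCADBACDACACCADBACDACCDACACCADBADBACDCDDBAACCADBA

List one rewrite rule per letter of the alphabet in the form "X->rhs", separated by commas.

  step 1 ⇒ step 2: CACACA ⇒ CD·DBA·CD·DBA·CD·DBA
    A ↦ DBA
    C ↦ CD
  step 0 ⇒ step 1: BBB ⇒ CA·CA·CA
    B ↦ CA
    D ↦ AC  (constrained at step 2)

A->DBA, B->CA, C->CD, D->AC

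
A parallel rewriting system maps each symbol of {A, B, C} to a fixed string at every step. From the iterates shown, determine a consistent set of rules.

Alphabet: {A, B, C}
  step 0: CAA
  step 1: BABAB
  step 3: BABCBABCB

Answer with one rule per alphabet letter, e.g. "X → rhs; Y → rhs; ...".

A->AB, B->C, C->B

  step 0 ⇒ step 1: CAA ⇒ B·AB·AB
    A ↦ AB
    C ↦ B
    B ↦ C  (constrained at step 1)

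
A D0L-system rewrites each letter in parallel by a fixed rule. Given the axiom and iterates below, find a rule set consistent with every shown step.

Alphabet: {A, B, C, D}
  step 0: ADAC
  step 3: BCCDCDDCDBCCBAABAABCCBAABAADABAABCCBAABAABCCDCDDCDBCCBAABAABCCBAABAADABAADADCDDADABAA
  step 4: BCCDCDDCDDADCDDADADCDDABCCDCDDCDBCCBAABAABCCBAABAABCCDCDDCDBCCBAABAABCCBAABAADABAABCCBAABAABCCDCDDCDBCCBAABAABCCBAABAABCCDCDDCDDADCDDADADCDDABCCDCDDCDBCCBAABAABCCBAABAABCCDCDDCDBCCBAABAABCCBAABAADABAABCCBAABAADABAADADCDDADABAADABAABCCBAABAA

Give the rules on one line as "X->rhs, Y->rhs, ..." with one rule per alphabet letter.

A->BAA, B->BCC, C->DCD, D->DA

  step 3 ⇒ step 4: BCCDCDDCDBCCBAABAABCCBAABAADABAABCCBAABAABCCDCDDCDBCCBAABAABCCBAABAADABAADADCDDADABAA ⇒ BCC·DCD·DCD·DA·DCD·DA·DA·DCD·DA·BCC·DCD·DCD·BCC·BAA·BAA·BCC·BAA·BAA·BCC·DCD·DCD·BCC·BAA·BAA·BCC·BAA·BAA·DA·BAA·BCC·BAA·BAA·BCC·DCD·DCD·BCC·BAA·BAA·BCC·BAA·BAA·BCC·DCD·DCD·DA·DCD·DA·DA·DCD·DA·BCC·DCD·DCD·BCC·BAA·BAA·BCC·BAA·BAA·BCC·DCD·DCD·BCC·BAA·BAA·BCC·BAA·BAA·DA·BAA·BCC·BAA·BAA·DA·BAA·DA·DCD·DA·DA·BAA·DA·BAA·BCC·BAA·BAA
    A ↦ BAA
    B ↦ BCC
    C ↦ DCD
    D ↦ DA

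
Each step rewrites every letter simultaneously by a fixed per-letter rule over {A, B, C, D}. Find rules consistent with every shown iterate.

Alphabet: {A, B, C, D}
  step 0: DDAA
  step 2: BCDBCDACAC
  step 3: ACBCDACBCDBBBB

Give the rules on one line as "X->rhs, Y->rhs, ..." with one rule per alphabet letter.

  step 2 ⇒ step 3: BCDBCDACAC ⇒ AC·B·CD·AC·B·CD·B·B·B·B
    A ↦ B
    B ↦ AC
    C ↦ B
    D ↦ CD

A->B, B->AC, C->B, D->CD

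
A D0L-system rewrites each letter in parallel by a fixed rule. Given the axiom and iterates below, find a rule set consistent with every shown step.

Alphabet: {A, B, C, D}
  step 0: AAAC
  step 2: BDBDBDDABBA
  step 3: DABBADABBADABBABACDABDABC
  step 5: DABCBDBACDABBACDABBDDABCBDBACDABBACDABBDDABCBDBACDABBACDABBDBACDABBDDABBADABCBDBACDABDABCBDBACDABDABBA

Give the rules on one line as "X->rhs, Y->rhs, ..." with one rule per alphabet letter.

  step 2 ⇒ step 3: BDBDBDDABBA ⇒ DAB·BA·DAB·BA·DAB·BA·BA·C·DAB·DAB·C
    A ↦ C
    B ↦ DAB
    D ↦ BA
    C ↦ BD  (constrained at step 0)

A->C, B->DAB, C->BD, D->BA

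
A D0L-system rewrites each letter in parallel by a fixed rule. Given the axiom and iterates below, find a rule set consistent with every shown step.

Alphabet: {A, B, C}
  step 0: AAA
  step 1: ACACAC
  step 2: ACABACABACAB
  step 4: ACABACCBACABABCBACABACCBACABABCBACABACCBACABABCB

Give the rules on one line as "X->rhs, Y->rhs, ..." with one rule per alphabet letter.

  step 1 ⇒ step 2: ACACAC ⇒ AC·AB·AC·AB·AC·AB
    A ↦ AC
    C ↦ AB
    B ↦ CB  (constrained at step 2)

A->AC, B->CB, C->AB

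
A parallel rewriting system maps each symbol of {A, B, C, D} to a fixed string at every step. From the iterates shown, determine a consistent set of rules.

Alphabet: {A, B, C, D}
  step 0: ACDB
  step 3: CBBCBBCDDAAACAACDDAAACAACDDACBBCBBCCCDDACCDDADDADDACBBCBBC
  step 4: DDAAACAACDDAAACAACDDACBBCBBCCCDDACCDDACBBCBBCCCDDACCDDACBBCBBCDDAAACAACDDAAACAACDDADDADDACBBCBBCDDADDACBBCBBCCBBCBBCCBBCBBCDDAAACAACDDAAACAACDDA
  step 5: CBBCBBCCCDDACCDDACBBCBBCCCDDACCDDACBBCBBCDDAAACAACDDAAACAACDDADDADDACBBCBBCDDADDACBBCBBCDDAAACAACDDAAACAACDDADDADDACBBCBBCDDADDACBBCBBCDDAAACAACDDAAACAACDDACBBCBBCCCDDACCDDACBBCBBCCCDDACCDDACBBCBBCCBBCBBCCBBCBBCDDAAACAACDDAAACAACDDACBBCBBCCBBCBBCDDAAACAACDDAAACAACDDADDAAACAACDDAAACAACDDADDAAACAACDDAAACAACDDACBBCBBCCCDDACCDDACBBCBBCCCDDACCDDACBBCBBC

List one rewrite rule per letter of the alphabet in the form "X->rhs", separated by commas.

  step 4 ⇒ step 5: DDAAACAACDDAAACAACDDACBBCBBCCCDDACCDDACBBCBBCCCDDACCDDACBBCBBCDDAAACAACDDAAACAACDDADDADDACBBCBBCDDADDACBBCBBCCBBCBBCCBBCBBCDDAAACAACDDAAACAACDDA ⇒ CBB·CBB·C·C·C·DDA·C·C·DDA·CBB·CBB·C·C·C·DDA·C·C·DDA·CBB·CBB·C·DDA·AAC·AAC·DDA·AAC·AAC·DDA·DDA·DDA·CBB·CBB·C·DDA·DDA·CBB·CBB·C·DDA·AAC·AAC·DDA·AAC·AAC·DDA·DDA·DDA·CBB·CBB·C·DDA·DDA·CBB·CBB·C·DDA·AAC·AAC·DDA·AAC·AAC·DDA·CBB·CBB·C·C·C·DDA·C·C·DDA·CBB·CBB·C·C·C·DDA·C·C·DDA·CBB·CBB·C·CBB·CBB·C·CBB·CBB·C·DDA·AAC·AAC·DDA·AAC·AAC·DDA·CBB·CBB·C·CBB·CBB·C·DDA·AAC·AAC·DDA·AAC·AAC·DDA·DDA·AAC·AAC·DDA·AAC·AAC·DDA·DDA·AAC·AAC·DDA·AAC·AAC·DDA·CBB·CBB·C·C·C·DDA·C·C·DDA·CBB·CBB·C·C·C·DDA·C·C·DDA·CBB·CBB·C
    A ↦ C
    B ↦ AAC
    C ↦ DDA
    D ↦ CBB

A->C, B->AAC, C->DDA, D->CBB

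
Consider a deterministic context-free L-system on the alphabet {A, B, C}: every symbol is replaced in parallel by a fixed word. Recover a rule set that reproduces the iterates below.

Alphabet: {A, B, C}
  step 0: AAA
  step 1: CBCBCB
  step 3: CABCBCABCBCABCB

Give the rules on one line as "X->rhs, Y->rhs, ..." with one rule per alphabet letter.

A->CB, B->CA, C->B

  step 0 ⇒ step 1: AAA ⇒ CB·CB·CB
    A ↦ CB
    B ↦ CA  (constrained at step 1)
    C ↦ B  (constrained at step 1)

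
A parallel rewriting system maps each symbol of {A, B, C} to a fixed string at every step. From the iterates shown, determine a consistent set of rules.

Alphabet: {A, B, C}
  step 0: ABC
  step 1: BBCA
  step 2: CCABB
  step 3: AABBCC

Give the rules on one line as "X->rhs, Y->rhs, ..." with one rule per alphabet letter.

A->BB, B->C, C->A

  step 2 ⇒ step 3: CCABB ⇒ A·A·BB·C·C
    A ↦ BB
    B ↦ C
    C ↦ A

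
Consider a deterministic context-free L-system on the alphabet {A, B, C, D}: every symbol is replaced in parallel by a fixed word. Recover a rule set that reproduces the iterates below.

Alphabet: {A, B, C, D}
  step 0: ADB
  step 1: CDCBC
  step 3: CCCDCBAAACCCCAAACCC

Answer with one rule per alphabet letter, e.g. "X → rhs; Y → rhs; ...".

  step 0 ⇒ step 1: ADB ⇒ C·DCB·C
    A ↦ C
    B ↦ C
    D ↦ DCB
    C ↦ AAA  (constrained at step 1)

A->C, B->C, C->AAA, D->DCB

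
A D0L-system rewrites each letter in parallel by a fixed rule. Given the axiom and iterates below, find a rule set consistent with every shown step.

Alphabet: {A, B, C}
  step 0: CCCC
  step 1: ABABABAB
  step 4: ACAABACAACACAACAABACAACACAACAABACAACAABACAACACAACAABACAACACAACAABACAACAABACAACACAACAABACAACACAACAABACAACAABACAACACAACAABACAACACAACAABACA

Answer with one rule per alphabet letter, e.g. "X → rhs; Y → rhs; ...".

  step 0 ⇒ step 1: CCCC ⇒ AB·AB·AB·AB
    C ↦ AB
    A ↦ ACA  (constrained at step 1)
    B ↦ CA  (constrained at step 1)

A->ACA, B->CA, C->AB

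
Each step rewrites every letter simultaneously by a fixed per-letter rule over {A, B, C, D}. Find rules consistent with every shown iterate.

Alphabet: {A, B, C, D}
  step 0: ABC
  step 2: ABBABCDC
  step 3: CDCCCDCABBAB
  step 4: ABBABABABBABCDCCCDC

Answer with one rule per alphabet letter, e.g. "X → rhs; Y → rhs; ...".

A->CD, B->C, C->AB, D->B

  step 3 ⇒ step 4: CDCCCDCABBAB ⇒ AB·B·AB·AB·AB·B·AB·CD·C·C·CD·C
    A ↦ CD
    B ↦ C
    C ↦ AB
    D ↦ B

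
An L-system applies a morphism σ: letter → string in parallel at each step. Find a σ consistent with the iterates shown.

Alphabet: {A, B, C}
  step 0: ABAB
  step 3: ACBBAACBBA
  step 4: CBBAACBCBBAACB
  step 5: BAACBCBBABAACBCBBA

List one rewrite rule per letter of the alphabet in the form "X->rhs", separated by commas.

  step 4 ⇒ step 5: CBBAACBCBBAACB ⇒ B·A·A·CB·CB·B·A·B·A·A·CB·CB·B·A
    A ↦ CB
    B ↦ A
    C ↦ B

A->CB, B->A, C->B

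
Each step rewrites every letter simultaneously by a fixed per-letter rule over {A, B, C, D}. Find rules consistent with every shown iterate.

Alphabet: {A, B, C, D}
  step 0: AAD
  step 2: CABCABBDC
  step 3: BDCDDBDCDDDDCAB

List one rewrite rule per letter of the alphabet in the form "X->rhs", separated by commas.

A->DC, B->DD, C->B, D->CA

  step 2 ⇒ step 3: CABCABBDC ⇒ B·DC·DD·B·DC·DD·DD·CA·B
    A ↦ DC
    B ↦ DD
    C ↦ B
    D ↦ CA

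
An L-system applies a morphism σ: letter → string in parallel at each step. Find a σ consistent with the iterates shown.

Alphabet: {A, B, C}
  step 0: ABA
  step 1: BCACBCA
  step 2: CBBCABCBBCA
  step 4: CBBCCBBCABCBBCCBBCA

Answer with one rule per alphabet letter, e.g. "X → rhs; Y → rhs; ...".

  step 1 ⇒ step 2: BCACBCA ⇒ C·B·BCA·B·C·B·BCA
    A ↦ BCA
    B ↦ C
    C ↦ B

A->BCA, B->C, C->B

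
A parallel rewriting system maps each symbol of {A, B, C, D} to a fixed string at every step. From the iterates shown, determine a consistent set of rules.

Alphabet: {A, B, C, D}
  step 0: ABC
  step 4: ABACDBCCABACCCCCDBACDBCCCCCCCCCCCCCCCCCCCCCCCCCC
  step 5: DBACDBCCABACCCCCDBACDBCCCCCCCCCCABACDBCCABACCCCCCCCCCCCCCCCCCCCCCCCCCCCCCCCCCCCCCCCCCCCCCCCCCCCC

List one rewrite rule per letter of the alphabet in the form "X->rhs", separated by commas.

  step 4 ⇒ step 5: ABACDBCCABACCCCCDBACDBCCCCCCCCCCCCCCCCCCCCCCCCCC ⇒ DB·AC·DB·CC·AB·AC·CC·CC·DB·AC·DB·CC·CC·CC·CC·CC·AB·AC·DB·CC·AB·AC·CC·CC·CC·CC·CC·CC·CC·CC·CC·CC·CC·CC·CC·CC·CC·CC·CC·CC·CC·CC·CC·CC·CC·CC·CC·CC
    A ↦ DB
    B ↦ AC
    C ↦ CC
    D ↦ AB

A->DB, B->AC, C->CC, D->AB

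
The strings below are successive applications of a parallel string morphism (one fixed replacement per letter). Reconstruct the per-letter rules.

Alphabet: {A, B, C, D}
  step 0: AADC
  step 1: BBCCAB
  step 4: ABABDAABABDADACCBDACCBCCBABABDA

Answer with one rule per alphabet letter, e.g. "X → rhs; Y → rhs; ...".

  step 0 ⇒ step 1: AADC ⇒ B·B·CC·AB
    A ↦ B
    C ↦ AB
    D ↦ CC
    B ↦ DA  (constrained at step 1)

A->B, B->DA, C->AB, D->CC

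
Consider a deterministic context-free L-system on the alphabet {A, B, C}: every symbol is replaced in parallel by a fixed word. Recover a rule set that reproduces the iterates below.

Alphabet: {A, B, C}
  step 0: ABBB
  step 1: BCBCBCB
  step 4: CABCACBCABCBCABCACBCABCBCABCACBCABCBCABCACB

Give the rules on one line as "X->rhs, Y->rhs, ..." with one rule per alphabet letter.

  step 0 ⇒ step 1: ABBB ⇒ B·CB·CB·CB
    A ↦ B
    B ↦ CB
    C ↦ CA  (constrained at step 1)

A->B, B->CB, C->CA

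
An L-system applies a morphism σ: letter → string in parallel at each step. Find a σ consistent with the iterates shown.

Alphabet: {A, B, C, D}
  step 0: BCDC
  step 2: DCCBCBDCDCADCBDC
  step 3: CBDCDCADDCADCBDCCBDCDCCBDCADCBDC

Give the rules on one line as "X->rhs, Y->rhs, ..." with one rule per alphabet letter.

A->DC, B->AD, C->DC, D->CB

  step 2 ⇒ step 3: DCCBCBDCDCADCBDC ⇒ CB·DC·DC·AD·DC·AD·CB·DC·CB·DC·DC·CB·DC·AD·CB·DC
    A ↦ DC
    B ↦ AD
    C ↦ DC
    D ↦ CB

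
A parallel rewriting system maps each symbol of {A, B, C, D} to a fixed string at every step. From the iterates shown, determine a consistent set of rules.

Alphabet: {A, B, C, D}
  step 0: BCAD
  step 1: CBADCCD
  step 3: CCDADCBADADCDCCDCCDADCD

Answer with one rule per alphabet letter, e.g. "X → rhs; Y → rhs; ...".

A->C, B->CB, C->AD, D->CD

  step 0 ⇒ step 1: BCAD ⇒ CB·AD·C·CD
    A ↦ C
    B ↦ CB
    C ↦ AD
    D ↦ CD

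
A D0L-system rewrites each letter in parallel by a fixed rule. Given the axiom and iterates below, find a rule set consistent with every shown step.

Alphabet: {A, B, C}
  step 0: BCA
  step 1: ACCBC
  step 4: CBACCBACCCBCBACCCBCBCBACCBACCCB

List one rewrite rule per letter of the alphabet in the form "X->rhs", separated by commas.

  step 0 ⇒ step 1: BCA ⇒ AC·CB·C
    A ↦ C
    B ↦ AC
    C ↦ CB

A->C, B->AC, C->CB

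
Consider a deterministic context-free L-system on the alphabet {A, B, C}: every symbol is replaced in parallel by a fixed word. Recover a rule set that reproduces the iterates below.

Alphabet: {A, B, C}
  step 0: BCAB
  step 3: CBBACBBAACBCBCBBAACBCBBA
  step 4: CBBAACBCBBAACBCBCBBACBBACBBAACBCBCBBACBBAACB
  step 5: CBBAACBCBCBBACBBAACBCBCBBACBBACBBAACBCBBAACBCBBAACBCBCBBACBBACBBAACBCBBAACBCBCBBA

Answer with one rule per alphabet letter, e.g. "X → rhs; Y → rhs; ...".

A->CB, B->A, C->CBB

  step 4 ⇒ step 5: CBBAACBCBBAACBCBCBBACBBACBBAACBCBCBBACBBAACB ⇒ CBB·A·A·CB·CB·CBB·A·CBB·A·A·CB·CB·CBB·A·CBB·A·CBB·A·A·CB·CBB·A·A·CB·CBB·A·A·CB·CB·CBB·A·CBB·A·CBB·A·A·CB·CBB·A·A·CB·CB·CBB·A
    A ↦ CB
    B ↦ A
    C ↦ CBB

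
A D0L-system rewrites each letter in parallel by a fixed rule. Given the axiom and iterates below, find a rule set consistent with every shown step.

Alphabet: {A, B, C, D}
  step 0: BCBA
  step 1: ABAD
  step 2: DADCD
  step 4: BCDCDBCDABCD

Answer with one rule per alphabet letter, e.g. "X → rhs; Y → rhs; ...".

A->D, B->A, C->B, D->CD

  step 1 ⇒ step 2: ABAD ⇒ D·A·D·CD
    A ↦ D
    B ↦ A
    D ↦ CD
  step 0 ⇒ step 1: BCBA ⇒ A·B·A·D
    C ↦ B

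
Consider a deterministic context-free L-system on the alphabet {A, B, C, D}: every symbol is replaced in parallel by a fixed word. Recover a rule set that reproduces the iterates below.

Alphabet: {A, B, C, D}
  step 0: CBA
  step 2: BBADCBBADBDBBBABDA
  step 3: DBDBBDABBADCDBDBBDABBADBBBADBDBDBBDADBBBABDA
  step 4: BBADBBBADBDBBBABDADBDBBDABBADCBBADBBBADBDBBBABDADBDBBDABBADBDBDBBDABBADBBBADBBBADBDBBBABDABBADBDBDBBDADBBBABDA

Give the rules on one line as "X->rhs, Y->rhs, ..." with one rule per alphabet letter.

  step 3 ⇒ step 4: DBDBBDABBADCDBDBBDABBADBBBADBDBDBBDADBBBABDA ⇒ BBA·DB·BBA·DB·DB·BBA·BDA·DB·DB·BDA·BBA·DC·BBA·DB·BBA·DB·DB·BBA·BDA·DB·DB·BDA·BBA·DB·DB·DB·BDA·BBA·DB·BBA·DB·BBA·DB·DB·BBA·BDA·BBA·DB·DB·DB·BDA·DB·BBA·BDA
    A ↦ BDA
    B ↦ DB
    C ↦ DC
    D ↦ BBA

A->BDA, B->DB, C->DC, D->BBA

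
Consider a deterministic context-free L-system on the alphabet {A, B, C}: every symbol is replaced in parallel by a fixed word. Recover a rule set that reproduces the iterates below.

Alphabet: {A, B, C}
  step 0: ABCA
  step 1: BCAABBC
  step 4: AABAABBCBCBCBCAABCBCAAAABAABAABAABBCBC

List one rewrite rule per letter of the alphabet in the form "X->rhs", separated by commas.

  step 0 ⇒ step 1: ABCA ⇒ BC·AA·B·BC
    A ↦ BC
    B ↦ AA
    C ↦ B

A->BC, B->AA, C->B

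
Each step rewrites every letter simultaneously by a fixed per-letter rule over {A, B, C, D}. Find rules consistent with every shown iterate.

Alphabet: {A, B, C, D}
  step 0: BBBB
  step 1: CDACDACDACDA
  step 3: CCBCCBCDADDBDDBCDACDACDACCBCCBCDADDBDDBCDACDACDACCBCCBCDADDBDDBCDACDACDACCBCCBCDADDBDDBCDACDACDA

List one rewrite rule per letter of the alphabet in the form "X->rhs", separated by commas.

A->BB, B->CDA, C->DDB, D->CCB

  step 0 ⇒ step 1: BBBB ⇒ CDA·CDA·CDA·CDA
    B ↦ CDA
    A ↦ BB  (constrained at step 1)
    C ↦ DDB  (constrained at step 1)
    D ↦ CCB  (constrained at step 1)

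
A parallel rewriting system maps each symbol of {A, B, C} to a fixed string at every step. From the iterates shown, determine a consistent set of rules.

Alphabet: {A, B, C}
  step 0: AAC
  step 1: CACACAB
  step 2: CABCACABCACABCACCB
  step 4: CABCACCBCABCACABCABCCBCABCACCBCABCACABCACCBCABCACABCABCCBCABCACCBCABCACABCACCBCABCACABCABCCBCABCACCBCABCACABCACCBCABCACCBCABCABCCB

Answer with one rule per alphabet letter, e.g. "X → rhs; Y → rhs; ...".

A->CA, B->CCB, C->CAB

  step 1 ⇒ step 2: CACACAB ⇒ CAB·CA·CAB·CA·CAB·CA·CCB
    A ↦ CA
    B ↦ CCB
    C ↦ CAB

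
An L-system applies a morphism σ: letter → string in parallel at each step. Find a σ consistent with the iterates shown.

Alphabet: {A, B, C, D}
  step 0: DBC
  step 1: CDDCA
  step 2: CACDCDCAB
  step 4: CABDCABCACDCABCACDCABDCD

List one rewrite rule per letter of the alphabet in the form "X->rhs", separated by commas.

  step 1 ⇒ step 2: CDDCA ⇒ CA·CD·CD·CA·B
    A ↦ B
    C ↦ CA
    D ↦ CD
  step 0 ⇒ step 1: DBC ⇒ CD·D·CA
    B ↦ D

A->B, B->D, C->CA, D->CD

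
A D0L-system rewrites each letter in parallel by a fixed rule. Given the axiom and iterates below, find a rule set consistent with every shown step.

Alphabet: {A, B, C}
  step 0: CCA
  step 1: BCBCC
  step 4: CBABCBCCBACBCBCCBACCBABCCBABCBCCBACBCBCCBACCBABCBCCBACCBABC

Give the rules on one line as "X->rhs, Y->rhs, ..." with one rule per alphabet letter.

  step 0 ⇒ step 1: CCA ⇒ BC·BC·C
    A ↦ C
    C ↦ BC
    B ↦ CBA  (constrained at step 1)

A->C, B->CBA, C->BC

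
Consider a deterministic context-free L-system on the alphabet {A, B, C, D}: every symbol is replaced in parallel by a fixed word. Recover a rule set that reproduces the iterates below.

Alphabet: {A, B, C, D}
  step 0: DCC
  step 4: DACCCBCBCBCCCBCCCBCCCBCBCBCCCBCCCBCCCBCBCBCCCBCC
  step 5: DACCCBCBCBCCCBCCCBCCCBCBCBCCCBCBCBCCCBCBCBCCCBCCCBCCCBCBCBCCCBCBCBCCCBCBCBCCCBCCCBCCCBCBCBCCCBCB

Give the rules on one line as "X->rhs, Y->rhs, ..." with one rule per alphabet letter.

A->CC, B->CC, C->CB, D->DA

  step 4 ⇒ step 5: DACCCBCBCBCCCBCCCBCCCBCBCBCCCBCCCBCCCBCBCBCCCBCC ⇒ DA·CC·CB·CB·CB·CC·CB·CC·CB·CC·CB·CB·CB·CC·CB·CB·CB·CC·CB·CB·CB·CC·CB·CC·CB·CC·CB·CB·CB·CC·CB·CB·CB·CC·CB·CB·CB·CC·CB·CC·CB·CC·CB·CB·CB·CC·CB·CB
    A ↦ CC
    B ↦ CC
    C ↦ CB
    D ↦ DA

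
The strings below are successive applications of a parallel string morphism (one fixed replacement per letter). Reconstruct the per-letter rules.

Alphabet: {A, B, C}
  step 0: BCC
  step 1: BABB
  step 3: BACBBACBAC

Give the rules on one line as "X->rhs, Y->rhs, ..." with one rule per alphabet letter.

A->C, B->BA, C->B

  step 0 ⇒ step 1: BCC ⇒ BA·B·B
    B ↦ BA
    C ↦ B
    A ↦ C  (constrained at step 1)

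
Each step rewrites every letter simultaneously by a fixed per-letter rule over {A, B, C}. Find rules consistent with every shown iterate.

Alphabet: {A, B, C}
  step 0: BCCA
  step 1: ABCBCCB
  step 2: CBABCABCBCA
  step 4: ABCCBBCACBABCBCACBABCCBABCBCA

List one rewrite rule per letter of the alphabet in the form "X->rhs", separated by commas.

A->CB, B->A, C->BC

  step 1 ⇒ step 2: ABCBCCB ⇒ CB·A·BC·A·BC·BC·A
    A ↦ CB
    B ↦ A
    C ↦ BC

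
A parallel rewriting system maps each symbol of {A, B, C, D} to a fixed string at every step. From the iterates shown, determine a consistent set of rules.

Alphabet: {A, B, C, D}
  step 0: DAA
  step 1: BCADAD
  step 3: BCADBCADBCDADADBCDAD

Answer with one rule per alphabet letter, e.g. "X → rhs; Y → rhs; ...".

  step 0 ⇒ step 1: DAA ⇒ BC·AD·AD
    A ↦ AD
    D ↦ BC
    B ↦ DA  (constrained at step 1)
    C ↦ D  (constrained at step 1)

A->AD, B->DA, C->D, D->BC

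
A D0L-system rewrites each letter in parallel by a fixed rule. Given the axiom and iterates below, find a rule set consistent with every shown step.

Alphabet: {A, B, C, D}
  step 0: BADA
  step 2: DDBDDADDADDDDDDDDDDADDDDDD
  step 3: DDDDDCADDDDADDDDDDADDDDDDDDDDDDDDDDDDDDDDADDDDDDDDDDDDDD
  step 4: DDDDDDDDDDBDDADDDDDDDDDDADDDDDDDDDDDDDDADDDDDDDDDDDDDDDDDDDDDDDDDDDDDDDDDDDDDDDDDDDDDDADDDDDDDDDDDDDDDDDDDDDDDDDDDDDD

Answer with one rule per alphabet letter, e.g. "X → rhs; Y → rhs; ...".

  step 3 ⇒ step 4: DDDDDCADDDDADDDDDDADDDDDDDDDDDDDDDDDDDDDDADDDDDDDDDDDDDD ⇒ DD·DD·DD·DD·DD·BDD·ADD·DD·DD·DD·DD·ADD·DD·DD·DD·DD·DD·DD·ADD·DD·DD·DD·DD·DD·DD·DD·DD·DD·DD·DD·DD·DD·DD·DD·DD·DD·DD·DD·DD·DD·DD·ADD·DD·DD·DD·DD·DD·DD·DD·DD·DD·DD·DD·DD·DD·DD
    A ↦ ADD
    C ↦ BDD
    D ↦ DD
  step 2 ⇒ step 3: DDBDDADDADDDDDDDDDDADDDDDD ⇒ DD·DD·DCA·DD·DD·ADD·DD·DD·ADD·DD·DD·DD·DD·DD·DD·DD·DD·DD·DD·ADD·DD·DD·DD·DD·DD·DD
    B ↦ DCA

A->ADD, B->DCA, C->BDD, D->DD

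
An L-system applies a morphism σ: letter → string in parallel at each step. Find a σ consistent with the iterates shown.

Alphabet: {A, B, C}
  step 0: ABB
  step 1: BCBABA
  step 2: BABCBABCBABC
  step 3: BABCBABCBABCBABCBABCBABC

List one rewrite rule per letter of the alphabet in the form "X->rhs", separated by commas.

  step 2 ⇒ step 3: BABCBABCBABC ⇒ BA·BC·BA·BC·BA·BC·BA·BC·BA·BC·BA·BC
    A ↦ BC
    B ↦ BA
    C ↦ BC

A->BC, B->BA, C->BC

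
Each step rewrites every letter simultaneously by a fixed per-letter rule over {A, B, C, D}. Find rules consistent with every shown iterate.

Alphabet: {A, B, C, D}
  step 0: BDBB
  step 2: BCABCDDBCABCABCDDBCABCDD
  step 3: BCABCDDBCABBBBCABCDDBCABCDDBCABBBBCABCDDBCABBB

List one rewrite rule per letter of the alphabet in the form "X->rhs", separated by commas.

  step 2 ⇒ step 3: BCABCDDBCABCABCDDBCABCDD ⇒ BCA·B·CDD·BCA·B·B·B·BCA·B·CDD·BCA·B·CDD·BCA·B·B·B·BCA·B·CDD·BCA·B·B·B
    A ↦ CDD
    B ↦ BCA
    C ↦ B
    D ↦ B

A->CDD, B->BCA, C->B, D->B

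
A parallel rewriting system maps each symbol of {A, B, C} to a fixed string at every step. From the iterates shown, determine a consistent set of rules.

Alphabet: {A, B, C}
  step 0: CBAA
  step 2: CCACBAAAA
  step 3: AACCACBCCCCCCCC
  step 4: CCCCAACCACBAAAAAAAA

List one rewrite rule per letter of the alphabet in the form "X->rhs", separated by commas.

  step 3 ⇒ step 4: AACCACBCCCCCCCC ⇒ CC·CC·A·A·CC·A·CB·A·A·A·A·A·A·A·A
    A ↦ CC
    B ↦ CB
    C ↦ A

A->CC, B->CB, C->A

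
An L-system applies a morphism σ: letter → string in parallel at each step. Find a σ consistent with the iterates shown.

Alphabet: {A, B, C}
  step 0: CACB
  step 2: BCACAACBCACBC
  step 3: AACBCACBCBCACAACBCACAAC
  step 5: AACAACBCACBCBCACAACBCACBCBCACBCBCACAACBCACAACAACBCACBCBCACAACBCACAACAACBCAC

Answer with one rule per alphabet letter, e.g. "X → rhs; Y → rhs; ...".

  step 2 ⇒ step 3: BCACAACBCACBC ⇒ A·AC·BC·AC·BC·BC·AC·A·AC·BC·AC·A·AC
    A ↦ BC
    B ↦ A
    C ↦ AC

A->BC, B->A, C->AC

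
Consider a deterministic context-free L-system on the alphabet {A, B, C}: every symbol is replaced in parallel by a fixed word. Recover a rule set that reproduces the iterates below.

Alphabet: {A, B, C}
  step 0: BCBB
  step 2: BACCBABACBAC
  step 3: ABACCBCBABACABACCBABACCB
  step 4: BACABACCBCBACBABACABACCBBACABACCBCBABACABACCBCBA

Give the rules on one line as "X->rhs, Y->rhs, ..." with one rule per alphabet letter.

A->BAC, B->A, C->CB

  step 3 ⇒ step 4: ABACCBCBABACABACCBABACCB ⇒ BAC·A·BAC·CB·CB·A·CB·A·BAC·A·BAC·CB·BAC·A·BAC·CB·CB·A·BAC·A·BAC·CB·CB·A
    A ↦ BAC
    B ↦ A
    C ↦ CB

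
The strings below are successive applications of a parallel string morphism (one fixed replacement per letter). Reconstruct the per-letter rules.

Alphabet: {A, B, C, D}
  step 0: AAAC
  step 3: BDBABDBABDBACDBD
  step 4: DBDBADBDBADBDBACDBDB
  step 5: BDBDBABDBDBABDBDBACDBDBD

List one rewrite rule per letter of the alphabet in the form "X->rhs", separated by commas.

A->BA, B->D, C->CD, D->B

  step 4 ⇒ step 5: DBDBADBDBADBDBACDBDB ⇒ B·D·B·D·BA·B·D·B·D·BA·B·D·B·D·BA·CD·B·D·B·D
    A ↦ BA
    B ↦ D
    C ↦ CD
    D ↦ B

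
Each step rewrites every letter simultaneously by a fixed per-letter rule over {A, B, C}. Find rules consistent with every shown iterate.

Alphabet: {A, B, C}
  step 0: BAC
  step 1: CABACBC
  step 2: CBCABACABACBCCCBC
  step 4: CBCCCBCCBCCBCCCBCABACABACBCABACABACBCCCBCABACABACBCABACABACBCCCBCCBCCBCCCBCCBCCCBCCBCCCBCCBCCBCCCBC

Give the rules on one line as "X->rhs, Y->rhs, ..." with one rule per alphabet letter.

  step 1 ⇒ step 2: CABACBC ⇒ CBC·ABA·C·ABA·CBC·C·CBC
    A ↦ ABA
    B ↦ C
    C ↦ CBC

A->ABA, B->C, C->CBC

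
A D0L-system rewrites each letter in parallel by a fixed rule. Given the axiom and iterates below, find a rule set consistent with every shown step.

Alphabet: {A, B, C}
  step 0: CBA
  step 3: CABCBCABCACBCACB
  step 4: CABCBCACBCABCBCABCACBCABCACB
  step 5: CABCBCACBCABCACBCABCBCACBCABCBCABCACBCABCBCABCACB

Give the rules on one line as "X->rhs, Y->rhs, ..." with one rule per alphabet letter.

A->B, B->CB, C->CA

  step 4 ⇒ step 5: CABCBCACBCABCBCABCACBCABCACB ⇒ CA·B·CB·CA·CB·CA·B·CA·CB·CA·B·CB·CA·CB·CA·B·CB·CA·B·CA·CB·CA·B·CB·CA·B·CA·CB
    A ↦ B
    B ↦ CB
    C ↦ CA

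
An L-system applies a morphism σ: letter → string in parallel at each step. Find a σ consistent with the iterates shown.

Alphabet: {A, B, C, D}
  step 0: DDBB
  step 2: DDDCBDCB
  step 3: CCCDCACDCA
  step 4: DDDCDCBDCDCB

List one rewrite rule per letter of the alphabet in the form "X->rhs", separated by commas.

A->CB, B->CA, C->D, D->C

  step 3 ⇒ step 4: CCCDCACDCA ⇒ D·D·D·C·D·CB·D·C·D·CB
    A ↦ CB
    C ↦ D
    D ↦ C
  step 2 ⇒ step 3: DDDCBDCB ⇒ C·C·C·D·CA·C·D·CA
    B ↦ CA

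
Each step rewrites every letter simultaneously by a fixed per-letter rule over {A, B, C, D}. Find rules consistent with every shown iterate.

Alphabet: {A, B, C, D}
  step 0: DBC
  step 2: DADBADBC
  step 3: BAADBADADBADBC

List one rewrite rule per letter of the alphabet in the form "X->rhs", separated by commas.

A->AD, B->D, C->BC, D->BA

  step 2 ⇒ step 3: DADBADBC ⇒ BA·AD·BA·D·AD·BA·D·BC
    A ↦ AD
    B ↦ D
    C ↦ BC
    D ↦ BA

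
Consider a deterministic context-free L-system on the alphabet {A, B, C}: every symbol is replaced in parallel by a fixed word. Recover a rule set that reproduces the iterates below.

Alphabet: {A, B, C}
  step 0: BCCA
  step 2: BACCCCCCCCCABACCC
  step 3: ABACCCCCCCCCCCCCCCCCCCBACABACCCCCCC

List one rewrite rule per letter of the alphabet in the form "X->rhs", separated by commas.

  step 2 ⇒ step 3: BACCCCCCCCCABACCC ⇒ A·BAC·CC·CC·CC·CC·CC·CC·CC·CC·CC·BAC·A·BAC·CC·CC·CC
    A ↦ BAC
    B ↦ A
    C ↦ CC

A->BAC, B->A, C->CC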